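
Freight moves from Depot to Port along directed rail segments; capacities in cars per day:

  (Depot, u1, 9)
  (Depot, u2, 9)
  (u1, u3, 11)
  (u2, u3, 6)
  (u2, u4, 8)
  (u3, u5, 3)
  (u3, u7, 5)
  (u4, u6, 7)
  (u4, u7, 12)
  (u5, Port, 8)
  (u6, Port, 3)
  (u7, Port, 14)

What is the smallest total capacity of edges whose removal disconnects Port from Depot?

16

Augment Depot→u1→u3→u5→Port: bottleneck 3, flow now 3.
Augment Depot→u1→u3→u7→Port: bottleneck 5, flow now 8.
Augment Depot→u2→u4→u6→Port: bottleneck 3, flow now 11.
Augment Depot→u2→u4→u7→Port: bottleneck 5, flow now 16.
No augmenting path remains; maximum flow = 16.
By max-flow min-cut, the minimum cut capacity equals the max flow.
In the residual graph, reachable from Depot: {Depot, u1, u2, u3}.
Min-cut edges: u2→u4 (8), u3→u5 (3), u3→u7 (5); capacity 8 + 3 + 5 = 16.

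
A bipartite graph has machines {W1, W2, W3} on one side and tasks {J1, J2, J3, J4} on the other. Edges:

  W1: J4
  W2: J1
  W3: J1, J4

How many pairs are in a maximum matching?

2

Unit-capacity flow: source→left, listed edges, right→sink; max matching = max flow.
Augmenting path W1→J4 (+1); matched 1.
Augmenting path W2→J1 (+1); matched 2.
No augmenting path remains; maximum matching = 2.
König certificate: {J1, J4} is a vertex cover of size 2 (every listed pair touches it), so no matching can be larger.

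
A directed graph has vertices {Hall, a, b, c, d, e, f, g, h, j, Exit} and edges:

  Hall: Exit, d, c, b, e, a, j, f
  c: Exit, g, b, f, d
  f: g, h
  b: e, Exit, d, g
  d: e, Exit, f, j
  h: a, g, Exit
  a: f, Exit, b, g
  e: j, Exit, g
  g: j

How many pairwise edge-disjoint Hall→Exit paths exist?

Assign every edge capacity 1; by Menger, the answer equals the max flow.
Path Hall→Exit (+1); total 1.
Path Hall→a→Exit (+1); total 2.
Path Hall→b→Exit (+1); total 3.
Path Hall→c→Exit (+1); total 4.
Path Hall→d→Exit (+1); total 5.
Path Hall→e→Exit (+1); total 6.
Path Hall→f→h→Exit (+1); total 7.
No residual Hall→Exit path; max flow = 7.
Certifying cut of size 7: {Hall→Exit, Hall→a, Hall→b, Hall→c, Hall→d, Hall→e, Hall→f}.

7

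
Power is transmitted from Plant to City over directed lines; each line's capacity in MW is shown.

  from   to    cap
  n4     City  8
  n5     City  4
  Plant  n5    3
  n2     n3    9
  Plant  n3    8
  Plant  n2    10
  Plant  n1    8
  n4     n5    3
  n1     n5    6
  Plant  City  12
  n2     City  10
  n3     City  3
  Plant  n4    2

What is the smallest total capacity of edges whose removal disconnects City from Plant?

Augment Plant→City: bottleneck 12, flow now 12.
Augment Plant→n2→City: bottleneck 10, flow now 22.
Augment Plant→n3→City: bottleneck 3, flow now 25.
Augment Plant→n4→City: bottleneck 2, flow now 27.
Augment Plant→n5→City: bottleneck 3, flow now 30.
Augment Plant→n1→n5→City: bottleneck 1, flow now 31.
No augmenting path remains; maximum flow = 31.
By max-flow min-cut, the minimum cut capacity equals the max flow.
In the residual graph, reachable from Plant: {Plant, n1, n3, n5}.
Min-cut edges: Plant→n2 (10), Plant→n4 (2), Plant→City (12), n3→City (3), n5→City (4); capacity 10 + 2 + 12 + 3 + 4 = 31.

31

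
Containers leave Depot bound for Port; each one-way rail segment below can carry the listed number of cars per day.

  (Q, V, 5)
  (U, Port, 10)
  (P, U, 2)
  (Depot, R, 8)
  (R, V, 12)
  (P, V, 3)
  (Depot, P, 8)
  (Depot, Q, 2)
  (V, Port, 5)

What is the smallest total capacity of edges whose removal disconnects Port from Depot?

7

Augment Depot→P→U→Port: bottleneck 2, flow now 2.
Augment Depot→P→V→Port: bottleneck 3, flow now 5.
Augment Depot→Q→V→Port: bottleneck 2, flow now 7.
No augmenting path remains; maximum flow = 7.
By max-flow min-cut, the minimum cut capacity equals the max flow.
In the residual graph, reachable from Depot: {Depot, P, Q, R, V}.
Min-cut edges: P→U (2), V→Port (5); capacity 2 + 5 = 7.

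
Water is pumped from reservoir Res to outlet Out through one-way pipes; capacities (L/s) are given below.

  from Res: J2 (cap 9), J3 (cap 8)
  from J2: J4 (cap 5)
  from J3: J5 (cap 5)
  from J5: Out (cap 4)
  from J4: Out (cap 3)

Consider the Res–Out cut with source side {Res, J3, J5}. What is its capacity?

Edges leaving {Res, J3, J5}: Res→J2 (9), J5→Out (4).
Cut capacity = 9 + 4 = 13.

13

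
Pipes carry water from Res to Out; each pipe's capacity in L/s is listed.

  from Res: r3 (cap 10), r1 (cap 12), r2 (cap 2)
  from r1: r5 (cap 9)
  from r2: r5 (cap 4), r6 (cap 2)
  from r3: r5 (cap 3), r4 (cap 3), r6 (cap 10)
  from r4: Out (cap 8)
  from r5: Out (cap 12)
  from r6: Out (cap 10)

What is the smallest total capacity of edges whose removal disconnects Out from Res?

21

Augment Res→r1→r5→Out: bottleneck 9, flow now 9.
Augment Res→r2→r5→Out: bottleneck 2, flow now 11.
Augment Res→r3→r4→Out: bottleneck 3, flow now 14.
Augment Res→r3→r5→Out: bottleneck 1, flow now 15.
Augment Res→r3→r6→Out: bottleneck 6, flow now 21.
No augmenting path remains; maximum flow = 21.
By max-flow min-cut, the minimum cut capacity equals the max flow.
In the residual graph, reachable from Res: {Res, r1}.
Min-cut edges: Res→r2 (2), Res→r3 (10), r1→r5 (9); capacity 2 + 10 + 9 = 21.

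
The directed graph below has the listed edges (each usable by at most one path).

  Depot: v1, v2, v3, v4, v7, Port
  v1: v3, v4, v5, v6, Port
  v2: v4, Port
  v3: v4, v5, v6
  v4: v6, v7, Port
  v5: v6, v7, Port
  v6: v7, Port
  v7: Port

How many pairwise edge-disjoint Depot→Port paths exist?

Assign every edge capacity 1; by Menger, the answer equals the max flow.
Path Depot→Port (+1); total 1.
Path Depot→v1→Port (+1); total 2.
Path Depot→v2→Port (+1); total 3.
Path Depot→v4→Port (+1); total 4.
Path Depot→v7→Port (+1); total 5.
Path Depot→v3→v5→Port (+1); total 6.
No residual Depot→Port path; max flow = 6.
Certifying cut of size 6: {Depot→Port, Depot→v1, Depot→v2, Depot→v3, Depot→v4, Depot→v7}.

6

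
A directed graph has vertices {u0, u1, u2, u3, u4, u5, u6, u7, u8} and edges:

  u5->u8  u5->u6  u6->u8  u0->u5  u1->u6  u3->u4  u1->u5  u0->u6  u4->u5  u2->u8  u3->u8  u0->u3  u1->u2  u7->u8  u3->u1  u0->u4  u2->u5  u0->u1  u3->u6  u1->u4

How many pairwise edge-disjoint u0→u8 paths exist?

4

Assign every edge capacity 1; by Menger, the answer equals the max flow.
Path u0→u3→u8 (+1); total 1.
Path u0→u5→u8 (+1); total 2.
Path u0→u6→u8 (+1); total 3.
Path u0→u1→u2→u8 (+1); total 4.
No residual u0→u8 path; max flow = 4.
Certifying cut of size 4: {u0→u1, u0→u3, u5→u8, u6→u8}.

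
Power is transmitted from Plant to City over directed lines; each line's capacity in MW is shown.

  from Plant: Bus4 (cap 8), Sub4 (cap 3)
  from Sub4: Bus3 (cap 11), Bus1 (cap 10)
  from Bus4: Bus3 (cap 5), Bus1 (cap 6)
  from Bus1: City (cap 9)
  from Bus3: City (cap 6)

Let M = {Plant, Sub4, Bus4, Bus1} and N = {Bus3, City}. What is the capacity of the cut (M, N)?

25

Edges leaving {Plant, Sub4, Bus4, Bus1}: Sub4→Bus3 (11), Bus4→Bus3 (5), Bus1→City (9).
Cut capacity = 11 + 5 + 9 = 25.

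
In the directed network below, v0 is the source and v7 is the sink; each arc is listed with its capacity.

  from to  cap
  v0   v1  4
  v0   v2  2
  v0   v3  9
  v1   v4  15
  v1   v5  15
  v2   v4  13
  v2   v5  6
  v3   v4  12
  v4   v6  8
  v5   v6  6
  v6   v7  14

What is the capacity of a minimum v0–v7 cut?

Augment v0→v1→v4→v6→v7: bottleneck 4, flow now 4.
Augment v0→v2→v4→v6→v7: bottleneck 2, flow now 6.
Augment v0→v3→v4→v6→v7: bottleneck 2, flow now 8.
Augment v0→v3→v4→v1→v5→v6→v7: bottleneck 4, flow now 12. (uses reverse residual edge)
Augment v0→v3→v4→v2→v5→v6→v7: bottleneck 2, flow now 14. (uses reverse residual edge)
No augmenting path remains; maximum flow = 14.
By max-flow min-cut, the minimum cut capacity equals the max flow.
In the residual graph, reachable from v0: {v0, v3, v4}.
Min-cut edges: v0→v1 (4), v0→v2 (2), v4→v6 (8); capacity 4 + 2 + 8 = 14.

14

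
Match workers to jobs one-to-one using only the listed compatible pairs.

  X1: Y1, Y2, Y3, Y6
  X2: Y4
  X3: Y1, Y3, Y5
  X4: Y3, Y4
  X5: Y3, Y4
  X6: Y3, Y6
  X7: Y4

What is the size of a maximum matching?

5

Unit-capacity flow: source→left, listed edges, right→sink; max matching = max flow.
Augmenting path X1→Y1 (+1); matched 1.
Augmenting path X2→Y4 (+1); matched 2.
Augmenting path X3→Y3 (+1); matched 3.
Augmenting path X6→Y6 (+1); matched 4.
Augmenting path X4→Y3→X3→Y5 (+1); matched 5.
No augmenting path remains; maximum matching = 5.
König certificate: {X1, X3, X6, Y3, Y4} is a vertex cover of size 5 (every listed pair touches it), so no matching can be larger.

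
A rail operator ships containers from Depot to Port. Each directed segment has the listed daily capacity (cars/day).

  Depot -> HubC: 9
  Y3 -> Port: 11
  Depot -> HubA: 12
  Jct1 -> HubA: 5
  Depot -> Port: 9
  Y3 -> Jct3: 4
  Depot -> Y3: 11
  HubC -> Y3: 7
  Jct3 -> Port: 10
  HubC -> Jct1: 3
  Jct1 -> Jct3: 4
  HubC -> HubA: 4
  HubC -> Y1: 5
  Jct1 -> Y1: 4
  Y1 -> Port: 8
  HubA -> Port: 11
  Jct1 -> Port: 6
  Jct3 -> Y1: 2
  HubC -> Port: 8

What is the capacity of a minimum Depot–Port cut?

40

Augment Depot→Port: bottleneck 9, flow now 9.
Augment Depot→HubC→Port: bottleneck 8, flow now 17.
Augment Depot→Y3→Port: bottleneck 11, flow now 28.
Augment Depot→HubA→Port: bottleneck 11, flow now 39.
Augment Depot→HubC→Jct1→Port: bottleneck 1, flow now 40.
No augmenting path remains; maximum flow = 40.
By max-flow min-cut, the minimum cut capacity equals the max flow.
In the residual graph, reachable from Depot: {Depot, HubA}.
Min-cut edges: Depot→HubC (9), Depot→Y3 (11), Depot→Port (9), HubA→Port (11); capacity 9 + 11 + 9 + 11 = 40.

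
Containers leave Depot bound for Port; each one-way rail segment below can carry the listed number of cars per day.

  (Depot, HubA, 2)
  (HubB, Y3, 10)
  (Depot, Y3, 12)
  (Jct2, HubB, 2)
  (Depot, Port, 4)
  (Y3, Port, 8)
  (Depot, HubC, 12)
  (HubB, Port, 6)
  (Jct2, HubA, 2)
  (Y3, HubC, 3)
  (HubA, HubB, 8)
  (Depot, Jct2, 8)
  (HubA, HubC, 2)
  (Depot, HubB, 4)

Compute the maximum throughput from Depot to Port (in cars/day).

18

Augment Depot→Port: bottleneck 4, flow now 4.
Augment Depot→HubB→Port: bottleneck 4, flow now 8.
Augment Depot→Y3→Port: bottleneck 8, flow now 16.
Augment Depot→Jct2→HubB→Port: bottleneck 2, flow now 18.
No augmenting path remains; maximum flow = 18.
In the residual graph, reachable from Depot: {Depot, Jct2, HubA, HubB, Y3, HubC}.
Min-cut edges: Depot→Port (4), HubB→Port (6), Y3→Port (8); capacity 4 + 6 + 8 = 18.
This cut is saturated, so no flow can exceed 18.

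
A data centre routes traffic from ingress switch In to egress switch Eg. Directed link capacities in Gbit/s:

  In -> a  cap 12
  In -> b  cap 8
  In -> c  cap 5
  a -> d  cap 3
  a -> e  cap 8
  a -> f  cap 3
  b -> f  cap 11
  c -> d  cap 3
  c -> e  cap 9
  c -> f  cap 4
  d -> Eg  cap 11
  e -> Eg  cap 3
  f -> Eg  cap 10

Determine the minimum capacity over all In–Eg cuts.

19

Augment In→a→d→Eg: bottleneck 3, flow now 3.
Augment In→a→e→Eg: bottleneck 3, flow now 6.
Augment In→a→f→Eg: bottleneck 3, flow now 9.
Augment In→b→f→Eg: bottleneck 7, flow now 16.
Augment In→c→d→Eg: bottleneck 3, flow now 19.
No augmenting path remains; maximum flow = 19.
By max-flow min-cut, the minimum cut capacity equals the max flow.
In the residual graph, reachable from In: {In, a, b, c, e, f}.
Min-cut edges: a→d (3), c→d (3), e→Eg (3), f→Eg (10); capacity 3 + 3 + 3 + 10 = 19.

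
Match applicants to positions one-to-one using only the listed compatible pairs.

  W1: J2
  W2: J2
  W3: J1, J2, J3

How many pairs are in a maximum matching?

2

Unit-capacity flow: source→left, listed edges, right→sink; max matching = max flow.
Augmenting path W1→J2 (+1); matched 1.
Augmenting path W3→J1 (+1); matched 2.
No augmenting path remains; maximum matching = 2.
König certificate: {W3, J2} is a vertex cover of size 2 (every listed pair touches it), so no matching can be larger.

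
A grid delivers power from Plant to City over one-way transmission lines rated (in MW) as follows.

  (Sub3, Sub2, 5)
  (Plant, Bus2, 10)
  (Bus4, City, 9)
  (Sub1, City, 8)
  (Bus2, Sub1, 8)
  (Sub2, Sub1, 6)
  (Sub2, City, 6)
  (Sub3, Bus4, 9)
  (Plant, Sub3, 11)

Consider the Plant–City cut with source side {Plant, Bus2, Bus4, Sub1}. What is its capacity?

28

Edges leaving {Plant, Bus2, Bus4, Sub1}: Plant→Sub3 (11), Bus4→City (9), Sub1→City (8).
Cut capacity = 11 + 9 + 8 = 28.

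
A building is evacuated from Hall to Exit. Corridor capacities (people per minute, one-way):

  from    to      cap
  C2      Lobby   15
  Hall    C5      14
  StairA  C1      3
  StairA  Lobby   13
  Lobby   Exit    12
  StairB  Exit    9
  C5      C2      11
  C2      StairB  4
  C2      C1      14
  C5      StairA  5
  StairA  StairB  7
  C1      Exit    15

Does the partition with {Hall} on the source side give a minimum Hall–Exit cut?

Yes — it is a minimum cut (capacity 14).

Given cut capacity: 14 = 14.
Augment Hall→C5→StairA→StairB→Exit: bottleneck 5, flow now 5.
Augment Hall→C5→C2→StairB→Exit: bottleneck 4, flow now 9.
Augment Hall→C5→C2→C1→Exit: bottleneck 5, flow now 14.
No augmenting path remains; maximum flow = 14.
Cut capacity 14 equals the max flow, so it is a minimum cut.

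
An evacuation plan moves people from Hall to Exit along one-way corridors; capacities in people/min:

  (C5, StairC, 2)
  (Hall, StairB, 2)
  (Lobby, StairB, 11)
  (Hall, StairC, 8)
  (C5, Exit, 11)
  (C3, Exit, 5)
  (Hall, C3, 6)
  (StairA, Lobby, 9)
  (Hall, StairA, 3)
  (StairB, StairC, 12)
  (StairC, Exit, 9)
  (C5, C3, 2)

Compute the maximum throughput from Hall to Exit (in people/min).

Augment Hall→StairC→Exit: bottleneck 8, flow now 8.
Augment Hall→C3→Exit: bottleneck 5, flow now 13.
Augment Hall→StairB→StairC→Exit: bottleneck 1, flow now 14.
No augmenting path remains; maximum flow = 14.
In the residual graph, reachable from Hall: {Hall, StairA, Lobby, StairB, StairC, C3}.
Min-cut edges: StairC→Exit (9), C3→Exit (5); capacity 9 + 5 = 14.
This cut is saturated, so no flow can exceed 14.

14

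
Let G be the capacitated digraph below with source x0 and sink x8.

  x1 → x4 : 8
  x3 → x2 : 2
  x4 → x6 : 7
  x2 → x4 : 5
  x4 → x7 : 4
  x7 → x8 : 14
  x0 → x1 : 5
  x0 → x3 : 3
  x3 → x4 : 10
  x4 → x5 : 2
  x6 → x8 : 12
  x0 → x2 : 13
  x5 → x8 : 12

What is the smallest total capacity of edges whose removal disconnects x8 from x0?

13

Augment x0→x1→x4→x5→x8: bottleneck 2, flow now 2.
Augment x0→x1→x4→x6→x8: bottleneck 3, flow now 5.
Augment x0→x2→x4→x6→x8: bottleneck 4, flow now 9.
Augment x0→x2→x4→x7→x8: bottleneck 1, flow now 10.
Augment x0→x3→x4→x7→x8: bottleneck 3, flow now 13.
No augmenting path remains; maximum flow = 13.
By max-flow min-cut, the minimum cut capacity equals the max flow.
In the residual graph, reachable from x0: {x0, x2}.
Min-cut edges: x0→x1 (5), x0→x3 (3), x2→x4 (5); capacity 5 + 3 + 5 = 13.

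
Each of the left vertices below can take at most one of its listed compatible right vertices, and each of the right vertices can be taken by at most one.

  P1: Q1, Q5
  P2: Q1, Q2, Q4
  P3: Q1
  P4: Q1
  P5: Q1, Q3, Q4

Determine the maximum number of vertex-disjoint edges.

Unit-capacity flow: source→left, listed edges, right→sink; max matching = max flow.
Augmenting path P1→Q1 (+1); matched 1.
Augmenting path P2→Q2 (+1); matched 2.
Augmenting path P5→Q3 (+1); matched 3.
Augmenting path P3→Q1→P1→Q5 (+1); matched 4.
No augmenting path remains; maximum matching = 4.
König certificate: {P1, P2, P5, Q1} is a vertex cover of size 4 (every listed pair touches it), so no matching can be larger.

4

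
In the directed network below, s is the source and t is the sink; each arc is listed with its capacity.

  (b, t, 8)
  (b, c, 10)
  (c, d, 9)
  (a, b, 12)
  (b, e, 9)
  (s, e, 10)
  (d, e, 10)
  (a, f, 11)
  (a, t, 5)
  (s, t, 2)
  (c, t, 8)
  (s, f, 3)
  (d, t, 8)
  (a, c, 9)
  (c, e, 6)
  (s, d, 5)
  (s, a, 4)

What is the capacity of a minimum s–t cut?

Augment s→t: bottleneck 2, flow now 2.
Augment s→a→t: bottleneck 4, flow now 6.
Augment s→d→t: bottleneck 5, flow now 11.
No augmenting path remains; maximum flow = 11.
By max-flow min-cut, the minimum cut capacity equals the max flow.
In the residual graph, reachable from s: {s, e, f}.
Min-cut edges: s→a (4), s→d (5), s→t (2); capacity 4 + 5 + 2 = 11.

11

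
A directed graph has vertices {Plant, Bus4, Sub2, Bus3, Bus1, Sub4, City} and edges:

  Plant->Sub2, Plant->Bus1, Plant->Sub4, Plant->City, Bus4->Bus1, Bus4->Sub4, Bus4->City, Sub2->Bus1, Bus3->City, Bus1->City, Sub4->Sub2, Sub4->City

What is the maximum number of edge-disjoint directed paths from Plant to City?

3

Assign every edge capacity 1; by Menger, the answer equals the max flow.
Path Plant→City (+1); total 1.
Path Plant→Bus1→City (+1); total 2.
Path Plant→Sub4→City (+1); total 3.
No residual Plant→City path; max flow = 3.
Certifying cut of size 3: {Bus1→City, Plant→City, Plant→Sub4}.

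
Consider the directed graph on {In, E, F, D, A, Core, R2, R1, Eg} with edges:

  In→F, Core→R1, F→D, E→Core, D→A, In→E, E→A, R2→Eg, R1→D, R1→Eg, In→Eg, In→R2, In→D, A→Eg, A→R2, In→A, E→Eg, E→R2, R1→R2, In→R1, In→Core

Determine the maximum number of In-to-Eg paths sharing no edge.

Assign every edge capacity 1; by Menger, the answer equals the max flow.
Path In→Eg (+1); total 1.
Path In→E→Eg (+1); total 2.
Path In→A→Eg (+1); total 3.
Path In→R2→Eg (+1); total 4.
Path In→R1→Eg (+1); total 5.
No residual In→Eg path; max flow = 5.
Certifying cut of size 5: {A→Eg, In→E, In→Eg, R1→Eg, R2→Eg}.

5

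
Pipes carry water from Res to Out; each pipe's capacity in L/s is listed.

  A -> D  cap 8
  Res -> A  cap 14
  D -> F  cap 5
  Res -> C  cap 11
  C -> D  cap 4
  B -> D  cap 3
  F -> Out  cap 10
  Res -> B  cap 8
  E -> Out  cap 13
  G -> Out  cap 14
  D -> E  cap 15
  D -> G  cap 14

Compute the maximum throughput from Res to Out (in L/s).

Augment Res→A→D→E→Out: bottleneck 8, flow now 8.
Augment Res→B→D→E→Out: bottleneck 3, flow now 11.
Augment Res→C→D→E→Out: bottleneck 2, flow now 13.
Augment Res→C→D→F→Out: bottleneck 2, flow now 15.
No augmenting path remains; maximum flow = 15.
In the residual graph, reachable from Res: {Res, A, B, C}.
Min-cut edges: A→D (8), B→D (3), C→D (4); capacity 8 + 3 + 4 = 15.
This cut is saturated, so no flow can exceed 15.

15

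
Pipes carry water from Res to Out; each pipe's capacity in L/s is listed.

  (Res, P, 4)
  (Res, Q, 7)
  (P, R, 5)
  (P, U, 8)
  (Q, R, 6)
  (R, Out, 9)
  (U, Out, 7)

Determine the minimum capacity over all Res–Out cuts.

Augment Res→P→R→Out: bottleneck 4, flow now 4.
Augment Res→Q→R→Out: bottleneck 5, flow now 9.
Augment Res→Q→R→P→U→Out: bottleneck 1, flow now 10. (uses reverse residual edge)
No augmenting path remains; maximum flow = 10.
By max-flow min-cut, the minimum cut capacity equals the max flow.
In the residual graph, reachable from Res: {Res, Q}.
Min-cut edges: Res→P (4), Q→R (6); capacity 4 + 6 = 10.

10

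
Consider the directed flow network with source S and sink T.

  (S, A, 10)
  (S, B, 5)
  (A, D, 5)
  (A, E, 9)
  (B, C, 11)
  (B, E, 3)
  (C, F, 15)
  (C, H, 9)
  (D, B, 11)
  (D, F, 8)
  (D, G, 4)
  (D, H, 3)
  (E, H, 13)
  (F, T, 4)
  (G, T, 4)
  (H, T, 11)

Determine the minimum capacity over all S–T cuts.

15

Augment S→A→D→F→T: bottleneck 4, flow now 4.
Augment S→A→D→G→T: bottleneck 1, flow now 5.
Augment S→A→E→H→T: bottleneck 5, flow now 10.
Augment S→B→C→H→T: bottleneck 5, flow now 15.
No augmenting path remains; maximum flow = 15.
By max-flow min-cut, the minimum cut capacity equals the max flow.
In the residual graph, reachable from S: {S}.
Min-cut edges: S→A (10), S→B (5); capacity 10 + 5 = 15.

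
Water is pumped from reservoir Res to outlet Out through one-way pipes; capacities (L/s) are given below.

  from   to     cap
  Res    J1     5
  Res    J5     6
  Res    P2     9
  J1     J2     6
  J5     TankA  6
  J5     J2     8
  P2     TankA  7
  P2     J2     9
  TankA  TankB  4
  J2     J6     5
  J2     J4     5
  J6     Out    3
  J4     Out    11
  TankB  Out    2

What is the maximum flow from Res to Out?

Augment Res→J1→J2→J6→Out: bottleneck 3, flow now 3.
Augment Res→J1→J2→J4→Out: bottleneck 2, flow now 5.
Augment Res→J5→TankA→TankB→Out: bottleneck 2, flow now 7.
Augment Res→J5→J2→J4→Out: bottleneck 3, flow now 10.
No augmenting path remains; maximum flow = 10.
In the residual graph, reachable from Res: {Res, J1, J5, P2, TankA, J2, J6, TankB}.
Min-cut edges: J2→J4 (5), J6→Out (3), TankB→Out (2); capacity 5 + 3 + 2 = 10.
This cut is saturated, so no flow can exceed 10.

10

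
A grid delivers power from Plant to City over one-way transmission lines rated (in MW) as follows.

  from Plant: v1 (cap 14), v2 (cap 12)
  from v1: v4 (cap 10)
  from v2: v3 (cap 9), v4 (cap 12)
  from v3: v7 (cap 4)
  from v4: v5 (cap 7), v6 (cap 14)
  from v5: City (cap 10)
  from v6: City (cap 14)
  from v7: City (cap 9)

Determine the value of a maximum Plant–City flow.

22

Augment Plant→v1→v4→v5→City: bottleneck 7, flow now 7.
Augment Plant→v1→v4→v6→City: bottleneck 3, flow now 10.
Augment Plant→v2→v3→v7→City: bottleneck 4, flow now 14.
Augment Plant→v2→v4→v6→City: bottleneck 8, flow now 22.
No augmenting path remains; maximum flow = 22.
In the residual graph, reachable from Plant: {Plant, v1}.
Min-cut edges: Plant→v2 (12), v1→v4 (10); capacity 12 + 10 = 22.
This cut is saturated, so no flow can exceed 22.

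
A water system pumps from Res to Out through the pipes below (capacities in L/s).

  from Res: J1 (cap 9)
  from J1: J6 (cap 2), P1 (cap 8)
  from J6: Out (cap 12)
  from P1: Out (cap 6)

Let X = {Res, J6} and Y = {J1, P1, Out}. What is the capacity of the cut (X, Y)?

Edges leaving {Res, J6}: Res→J1 (9), J6→Out (12).
Cut capacity = 9 + 12 = 21.

21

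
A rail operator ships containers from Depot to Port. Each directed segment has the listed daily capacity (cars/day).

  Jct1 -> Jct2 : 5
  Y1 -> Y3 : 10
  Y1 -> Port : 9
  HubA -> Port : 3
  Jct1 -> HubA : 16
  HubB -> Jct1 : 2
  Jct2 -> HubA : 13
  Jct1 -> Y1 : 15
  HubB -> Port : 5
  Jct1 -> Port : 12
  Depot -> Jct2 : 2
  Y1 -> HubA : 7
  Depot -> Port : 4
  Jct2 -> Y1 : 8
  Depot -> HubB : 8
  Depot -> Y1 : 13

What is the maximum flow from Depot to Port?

Augment Depot→Port: bottleneck 4, flow now 4.
Augment Depot→HubB→Port: bottleneck 5, flow now 9.
Augment Depot→Y1→Port: bottleneck 9, flow now 18.
Augment Depot→HubB→Jct1→Port: bottleneck 2, flow now 20.
Augment Depot→Jct2→HubA→Port: bottleneck 2, flow now 22.
Augment Depot→Y1→HubA→Port: bottleneck 1, flow now 23.
No augmenting path remains; maximum flow = 23.
In the residual graph, reachable from Depot: {Depot, HubB, Jct2, Y1, Y3, HubA}.
Min-cut edges: Depot→Port (4), HubB→Jct1 (2), HubB→Port (5), Y1→Port (9), HubA→Port (3); capacity 4 + 2 + 5 + 9 + 3 = 23.
This cut is saturated, so no flow can exceed 23.

23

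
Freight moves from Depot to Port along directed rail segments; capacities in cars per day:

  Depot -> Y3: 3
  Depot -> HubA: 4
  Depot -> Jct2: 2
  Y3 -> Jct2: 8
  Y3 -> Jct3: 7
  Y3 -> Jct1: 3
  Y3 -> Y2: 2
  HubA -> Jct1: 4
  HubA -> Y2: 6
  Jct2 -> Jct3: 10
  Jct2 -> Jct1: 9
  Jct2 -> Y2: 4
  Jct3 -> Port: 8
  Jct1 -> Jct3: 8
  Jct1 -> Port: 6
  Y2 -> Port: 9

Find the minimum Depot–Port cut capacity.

9

Augment Depot→Y3→Jct3→Port: bottleneck 3, flow now 3.
Augment Depot→HubA→Jct1→Port: bottleneck 4, flow now 7.
Augment Depot→Jct2→Jct3→Port: bottleneck 2, flow now 9.
No augmenting path remains; maximum flow = 9.
By max-flow min-cut, the minimum cut capacity equals the max flow.
In the residual graph, reachable from Depot: {Depot}.
Min-cut edges: Depot→Y3 (3), Depot→HubA (4), Depot→Jct2 (2); capacity 3 + 4 + 2 = 9.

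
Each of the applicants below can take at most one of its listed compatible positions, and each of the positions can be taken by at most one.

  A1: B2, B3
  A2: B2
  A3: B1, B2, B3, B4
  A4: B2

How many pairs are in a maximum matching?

3

Unit-capacity flow: source→left, listed edges, right→sink; max matching = max flow.
Augmenting path A1→B2 (+1); matched 1.
Augmenting path A3→B1 (+1); matched 2.
Augmenting path A2→B2→A1→B3 (+1); matched 3.
No augmenting path remains; maximum matching = 3.
König certificate: {A1, A3, B2} is a vertex cover of size 3 (every listed pair touches it), so no matching can be larger.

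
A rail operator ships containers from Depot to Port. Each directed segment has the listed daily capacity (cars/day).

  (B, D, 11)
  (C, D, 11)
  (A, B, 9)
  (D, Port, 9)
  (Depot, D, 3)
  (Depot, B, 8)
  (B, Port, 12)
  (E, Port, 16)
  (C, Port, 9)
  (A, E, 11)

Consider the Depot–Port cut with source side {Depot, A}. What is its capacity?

31

Edges leaving {Depot, A}: Depot→B (8), Depot→D (3), A→B (9), A→E (11).
Cut capacity = 8 + 3 + 9 + 11 = 31.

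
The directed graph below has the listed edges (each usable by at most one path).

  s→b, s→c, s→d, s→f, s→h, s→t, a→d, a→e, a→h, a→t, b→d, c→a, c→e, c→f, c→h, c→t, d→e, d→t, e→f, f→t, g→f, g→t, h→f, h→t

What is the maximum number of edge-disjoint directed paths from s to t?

Assign every edge capacity 1; by Menger, the answer equals the max flow.
Path s→t (+1); total 1.
Path s→c→t (+1); total 2.
Path s→d→t (+1); total 3.
Path s→f→t (+1); total 4.
Path s→h→t (+1); total 5.
No residual s→t path; max flow = 5.
Certifying cut of size 5: {d→t, f→t, s→c, s→h, s→t}.

5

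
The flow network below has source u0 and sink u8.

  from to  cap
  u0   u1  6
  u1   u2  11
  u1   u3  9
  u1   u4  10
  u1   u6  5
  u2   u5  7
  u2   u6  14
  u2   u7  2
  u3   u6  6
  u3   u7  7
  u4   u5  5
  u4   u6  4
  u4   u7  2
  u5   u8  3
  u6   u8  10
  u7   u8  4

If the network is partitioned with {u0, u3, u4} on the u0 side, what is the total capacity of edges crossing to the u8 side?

Edges leaving {u0, u3, u4}: u0→u1 (6), u3→u6 (6), u3→u7 (7), u4→u5 (5), u4→u6 (4), u4→u7 (2).
Cut capacity = 6 + 6 + 7 + 5 + 4 + 2 = 30.

30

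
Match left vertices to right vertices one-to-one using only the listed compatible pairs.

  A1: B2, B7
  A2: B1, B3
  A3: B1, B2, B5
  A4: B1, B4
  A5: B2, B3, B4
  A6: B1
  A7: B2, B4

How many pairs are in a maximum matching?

Unit-capacity flow: source→left, listed edges, right→sink; max matching = max flow.
Augmenting path A1→B2 (+1); matched 1.
Augmenting path A2→B1 (+1); matched 2.
Augmenting path A3→B5 (+1); matched 3.
Augmenting path A4→B4 (+1); matched 4.
Augmenting path A5→B3 (+1); matched 5.
Augmenting path A7→B2→A1→B7 (+1); matched 6.
No augmenting path remains; maximum matching = 6.
König certificate: {A1, A3, B1, B2, B3, B4} is a vertex cover of size 6 (every listed pair touches it), so no matching can be larger.

6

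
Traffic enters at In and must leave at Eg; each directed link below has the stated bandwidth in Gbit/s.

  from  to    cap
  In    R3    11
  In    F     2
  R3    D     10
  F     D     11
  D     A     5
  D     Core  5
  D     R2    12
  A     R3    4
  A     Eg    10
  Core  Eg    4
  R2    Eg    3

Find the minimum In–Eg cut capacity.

12

Augment In→R3→D→A→Eg: bottleneck 5, flow now 5.
Augment In→R3→D→Core→Eg: bottleneck 4, flow now 9.
Augment In→R3→D→R2→Eg: bottleneck 1, flow now 10.
Augment In→F→D→R2→Eg: bottleneck 2, flow now 12.
No augmenting path remains; maximum flow = 12.
By max-flow min-cut, the minimum cut capacity equals the max flow.
In the residual graph, reachable from In: {In, R3}.
Min-cut edges: In→F (2), R3→D (10); capacity 2 + 10 = 12.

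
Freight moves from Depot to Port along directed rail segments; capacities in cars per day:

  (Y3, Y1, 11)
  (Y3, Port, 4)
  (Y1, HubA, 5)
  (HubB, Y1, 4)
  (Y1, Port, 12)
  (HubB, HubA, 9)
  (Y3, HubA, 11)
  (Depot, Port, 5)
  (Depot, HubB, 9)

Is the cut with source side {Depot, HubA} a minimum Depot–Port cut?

No — its capacity is 14, but the minimum cut has capacity 9.

Given cut capacity: 9 + 5 = 14.
Augment Depot→Port: bottleneck 5, flow now 5.
Augment Depot→HubB→Y1→Port: bottleneck 4, flow now 9.
No augmenting path remains; maximum flow = 9.
In the residual graph, reachable from Depot: {Depot, HubB, HubA}.
Min-cut edges: Depot→Port (5), HubB→Y1 (4); capacity 5 + 4 = 9.
Cut capacity 14 exceeds the max flow 9, so it is not minimum.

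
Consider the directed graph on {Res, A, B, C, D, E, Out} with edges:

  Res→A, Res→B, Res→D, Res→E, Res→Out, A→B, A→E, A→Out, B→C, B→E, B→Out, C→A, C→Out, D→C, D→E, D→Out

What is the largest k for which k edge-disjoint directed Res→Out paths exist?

Assign every edge capacity 1; by Menger, the answer equals the max flow.
Path Res→Out (+1); total 1.
Path Res→A→Out (+1); total 2.
Path Res→B→Out (+1); total 3.
Path Res→D→Out (+1); total 4.
No residual Res→Out path; max flow = 4.
Certifying cut of size 4: {Res→A, Res→B, Res→D, Res→Out}.

4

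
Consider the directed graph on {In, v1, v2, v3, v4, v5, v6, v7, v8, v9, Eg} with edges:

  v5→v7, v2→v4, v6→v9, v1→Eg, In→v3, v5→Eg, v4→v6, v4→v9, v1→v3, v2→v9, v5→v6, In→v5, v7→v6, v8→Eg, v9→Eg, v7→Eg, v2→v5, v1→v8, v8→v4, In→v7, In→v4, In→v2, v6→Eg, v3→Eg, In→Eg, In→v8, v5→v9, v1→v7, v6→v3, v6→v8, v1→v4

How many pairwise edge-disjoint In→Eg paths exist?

7

Assign every edge capacity 1; by Menger, the answer equals the max flow.
Path In→Eg (+1); total 1.
Path In→v3→Eg (+1); total 2.
Path In→v5→Eg (+1); total 3.
Path In→v7→Eg (+1); total 4.
Path In→v8→Eg (+1); total 5.
Path In→v2→v9→Eg (+1); total 6.
Path In→v4→v6→Eg (+1); total 7.
No residual In→Eg path; max flow = 7.
Certifying cut of size 7: {In→Eg, In→v2, In→v3, In→v4, In→v5, In→v7, In→v8}.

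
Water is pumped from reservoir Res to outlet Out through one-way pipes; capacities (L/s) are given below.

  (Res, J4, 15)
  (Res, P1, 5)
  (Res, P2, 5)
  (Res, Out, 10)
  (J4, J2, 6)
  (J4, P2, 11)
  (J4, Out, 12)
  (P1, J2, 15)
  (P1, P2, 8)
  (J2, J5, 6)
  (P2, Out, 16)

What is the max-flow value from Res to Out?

35

Augment Res→Out: bottleneck 10, flow now 10.
Augment Res→J4→Out: bottleneck 12, flow now 22.
Augment Res→P2→Out: bottleneck 5, flow now 27.
Augment Res→J4→P2→Out: bottleneck 3, flow now 30.
Augment Res→P1→P2→Out: bottleneck 5, flow now 35.
No augmenting path remains; maximum flow = 35.
In the residual graph, reachable from Res: {Res}.
Min-cut edges: Res→J4 (15), Res→P1 (5), Res→P2 (5), Res→Out (10); capacity 15 + 5 + 5 + 10 = 35.
This cut is saturated, so no flow can exceed 35.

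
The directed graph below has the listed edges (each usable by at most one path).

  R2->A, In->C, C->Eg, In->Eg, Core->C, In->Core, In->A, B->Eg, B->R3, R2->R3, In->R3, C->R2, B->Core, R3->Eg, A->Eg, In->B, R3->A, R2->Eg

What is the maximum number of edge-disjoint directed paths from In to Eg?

Assign every edge capacity 1; by Menger, the answer equals the max flow.
Path In→Eg (+1); total 1.
Path In→B→Eg (+1); total 2.
Path In→R3→Eg (+1); total 3.
Path In→C→Eg (+1); total 4.
Path In→A→Eg (+1); total 5.
Path In→Core→C→R2→Eg (+1); total 6.
No residual In→Eg path; max flow = 6.
Certifying cut of size 6: {In→A, In→B, In→C, In→Core, In→Eg, In→R3}.

6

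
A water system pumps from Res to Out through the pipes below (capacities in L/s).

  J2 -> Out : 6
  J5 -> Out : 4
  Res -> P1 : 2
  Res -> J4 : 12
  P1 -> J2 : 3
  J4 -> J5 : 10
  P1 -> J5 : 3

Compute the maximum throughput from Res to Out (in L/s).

6

Augment Res→P1→J2→Out: bottleneck 2, flow now 2.
Augment Res→J4→J5→Out: bottleneck 4, flow now 6.
No augmenting path remains; maximum flow = 6.
In the residual graph, reachable from Res: {Res, J4, J5}.
Min-cut edges: Res→P1 (2), J5→Out (4); capacity 2 + 4 = 6.
This cut is saturated, so no flow can exceed 6.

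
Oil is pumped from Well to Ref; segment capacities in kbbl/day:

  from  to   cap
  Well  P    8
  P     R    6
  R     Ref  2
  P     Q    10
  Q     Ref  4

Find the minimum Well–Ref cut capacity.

6

Augment Well→P→Q→Ref: bottleneck 4, flow now 4.
Augment Well→P→R→Ref: bottleneck 2, flow now 6.
No augmenting path remains; maximum flow = 6.
By max-flow min-cut, the minimum cut capacity equals the max flow.
In the residual graph, reachable from Well: {Well, P, Q, R}.
Min-cut edges: Q→Ref (4), R→Ref (2); capacity 4 + 2 = 6.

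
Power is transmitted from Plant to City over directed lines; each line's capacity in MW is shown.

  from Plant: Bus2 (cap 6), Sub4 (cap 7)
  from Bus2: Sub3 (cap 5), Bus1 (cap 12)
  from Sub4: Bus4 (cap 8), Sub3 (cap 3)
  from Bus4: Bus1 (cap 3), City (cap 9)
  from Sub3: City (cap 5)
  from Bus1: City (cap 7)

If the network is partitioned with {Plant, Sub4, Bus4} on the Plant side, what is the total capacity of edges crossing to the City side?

21

Edges leaving {Plant, Sub4, Bus4}: Plant→Bus2 (6), Sub4→Sub3 (3), Bus4→Bus1 (3), Bus4→City (9).
Cut capacity = 6 + 3 + 3 + 9 = 21.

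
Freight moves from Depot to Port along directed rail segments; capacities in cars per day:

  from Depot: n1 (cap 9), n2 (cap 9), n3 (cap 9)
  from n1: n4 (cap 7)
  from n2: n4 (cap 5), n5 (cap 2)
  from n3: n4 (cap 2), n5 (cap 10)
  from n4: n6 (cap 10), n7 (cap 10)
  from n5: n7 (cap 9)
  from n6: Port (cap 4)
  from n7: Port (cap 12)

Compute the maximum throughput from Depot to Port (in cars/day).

16

Augment Depot→n1→n4→n6→Port: bottleneck 4, flow now 4.
Augment Depot→n1→n4→n7→Port: bottleneck 3, flow now 7.
Augment Depot→n2→n4→n7→Port: bottleneck 5, flow now 12.
Augment Depot→n2→n5→n7→Port: bottleneck 2, flow now 14.
Augment Depot→n3→n4→n7→Port: bottleneck 2, flow now 16.
No augmenting path remains; maximum flow = 16.
In the residual graph, reachable from Depot: {Depot, n1, n2, n3, n4, n5, n6, n7}.
Min-cut edges: n6→Port (4), n7→Port (12); capacity 4 + 12 = 16.
This cut is saturated, so no flow can exceed 16.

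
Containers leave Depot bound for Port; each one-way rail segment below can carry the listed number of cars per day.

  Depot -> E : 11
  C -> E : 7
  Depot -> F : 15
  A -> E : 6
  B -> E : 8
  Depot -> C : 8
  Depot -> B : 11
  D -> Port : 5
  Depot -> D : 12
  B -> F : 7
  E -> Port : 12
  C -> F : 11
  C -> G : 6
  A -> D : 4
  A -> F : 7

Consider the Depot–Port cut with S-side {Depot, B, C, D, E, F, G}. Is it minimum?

Given cut capacity: 5 + 12 = 17.
Augment Depot→D→Port: bottleneck 5, flow now 5.
Augment Depot→E→Port: bottleneck 11, flow now 16.
Augment Depot→B→E→Port: bottleneck 1, flow now 17.
No augmenting path remains; maximum flow = 17.
Cut capacity 17 equals the max flow, so it is a minimum cut.

Yes — it is a minimum cut (capacity 17).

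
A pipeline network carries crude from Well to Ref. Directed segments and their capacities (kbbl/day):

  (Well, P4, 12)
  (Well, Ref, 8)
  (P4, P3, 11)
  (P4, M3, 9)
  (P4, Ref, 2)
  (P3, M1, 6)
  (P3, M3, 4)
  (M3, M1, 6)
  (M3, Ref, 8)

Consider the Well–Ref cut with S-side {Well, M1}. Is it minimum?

No — its capacity is 20, but the minimum cut has capacity 18.

Given cut capacity: 12 + 8 = 20.
Augment Well→Ref: bottleneck 8, flow now 8.
Augment Well→P4→Ref: bottleneck 2, flow now 10.
Augment Well→P4→M3→Ref: bottleneck 8, flow now 18.
No augmenting path remains; maximum flow = 18.
In the residual graph, reachable from Well: {Well, P4, P3, M1, M3}.
Min-cut edges: Well→Ref (8), P4→Ref (2), M3→Ref (8); capacity 8 + 2 + 8 = 18.
Cut capacity 20 exceeds the max flow 18, so it is not minimum.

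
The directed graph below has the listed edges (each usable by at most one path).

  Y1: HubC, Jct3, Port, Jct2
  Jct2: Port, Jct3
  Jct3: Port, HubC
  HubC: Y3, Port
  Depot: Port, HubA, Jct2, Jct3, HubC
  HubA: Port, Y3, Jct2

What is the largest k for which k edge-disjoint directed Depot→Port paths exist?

5

Assign every edge capacity 1; by Menger, the answer equals the max flow.
Path Depot→Port (+1); total 1.
Path Depot→HubA→Port (+1); total 2.
Path Depot→HubC→Port (+1); total 3.
Path Depot→Jct3→Port (+1); total 4.
Path Depot→Jct2→Port (+1); total 5.
No residual Depot→Port path; max flow = 5.
Certifying cut of size 5: {Depot→HubA, Depot→HubC, Depot→Jct2, Depot→Jct3, Depot→Port}.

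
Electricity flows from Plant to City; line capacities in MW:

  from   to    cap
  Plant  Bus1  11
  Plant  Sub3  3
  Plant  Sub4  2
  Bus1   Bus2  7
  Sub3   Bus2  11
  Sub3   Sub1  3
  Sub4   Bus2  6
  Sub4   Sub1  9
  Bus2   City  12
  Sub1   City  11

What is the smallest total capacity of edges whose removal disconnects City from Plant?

12

Augment Plant→Bus1→Bus2→City: bottleneck 7, flow now 7.
Augment Plant→Sub3→Bus2→City: bottleneck 3, flow now 10.
Augment Plant→Sub4→Bus2→City: bottleneck 2, flow now 12.
No augmenting path remains; maximum flow = 12.
By max-flow min-cut, the minimum cut capacity equals the max flow.
In the residual graph, reachable from Plant: {Plant, Bus1}.
Min-cut edges: Plant→Sub3 (3), Plant→Sub4 (2), Bus1→Bus2 (7); capacity 3 + 2 + 7 = 12.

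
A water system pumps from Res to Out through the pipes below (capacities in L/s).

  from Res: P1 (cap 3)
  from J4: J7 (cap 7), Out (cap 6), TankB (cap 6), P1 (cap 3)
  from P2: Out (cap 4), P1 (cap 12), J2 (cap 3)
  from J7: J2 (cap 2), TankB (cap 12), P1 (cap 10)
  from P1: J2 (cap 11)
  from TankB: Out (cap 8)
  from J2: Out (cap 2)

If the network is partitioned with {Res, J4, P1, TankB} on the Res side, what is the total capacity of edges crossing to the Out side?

32

Edges leaving {Res, J4, P1, TankB}: J4→J7 (7), J4→Out (6), P1→J2 (11), TankB→Out (8).
Cut capacity = 7 + 6 + 11 + 8 = 32.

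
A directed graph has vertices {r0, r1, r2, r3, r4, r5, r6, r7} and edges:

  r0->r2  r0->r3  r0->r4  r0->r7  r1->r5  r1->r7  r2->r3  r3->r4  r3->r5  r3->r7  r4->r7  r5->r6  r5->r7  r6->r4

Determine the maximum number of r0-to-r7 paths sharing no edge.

Assign every edge capacity 1; by Menger, the answer equals the max flow.
Path r0→r7 (+1); total 1.
Path r0→r3→r7 (+1); total 2.
Path r0→r4→r7 (+1); total 3.
Path r0→r2→r3→r5→r7 (+1); total 4.
No residual r0→r7 path; max flow = 4.
Certifying cut of size 4: {r0→r2, r0→r3, r0→r4, r0→r7}.

4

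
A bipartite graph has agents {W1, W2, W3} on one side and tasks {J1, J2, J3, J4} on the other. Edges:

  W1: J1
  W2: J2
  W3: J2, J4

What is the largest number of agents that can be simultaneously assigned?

Unit-capacity flow: source→left, listed edges, right→sink; max matching = max flow.
Augmenting path W1→J1 (+1); matched 1.
Augmenting path W2→J2 (+1); matched 2.
Augmenting path W3→J4 (+1); matched 3.
No augmenting path remains; maximum matching = 3.
König certificate: {W1, W2, W3} is a vertex cover of size 3 (every listed pair touches it), so no matching can be larger.

3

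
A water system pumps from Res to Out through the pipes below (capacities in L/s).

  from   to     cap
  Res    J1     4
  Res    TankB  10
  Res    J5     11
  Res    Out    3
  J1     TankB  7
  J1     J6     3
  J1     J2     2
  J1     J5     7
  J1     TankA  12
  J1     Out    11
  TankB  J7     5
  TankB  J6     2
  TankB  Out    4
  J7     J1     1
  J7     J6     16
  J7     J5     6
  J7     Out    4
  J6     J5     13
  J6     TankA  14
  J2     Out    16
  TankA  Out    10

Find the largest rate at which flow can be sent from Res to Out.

Augment Res→Out: bottleneck 3, flow now 3.
Augment Res→J1→Out: bottleneck 4, flow now 7.
Augment Res→TankB→Out: bottleneck 4, flow now 11.
Augment Res→TankB→J7→Out: bottleneck 4, flow now 15.
Augment Res→TankB→J7→J1→Out: bottleneck 1, flow now 16.
Augment Res→TankB→J6→TankA→Out: bottleneck 1, flow now 17.
No augmenting path remains; maximum flow = 17.
In the residual graph, reachable from Res: {Res, J5}.
Min-cut edges: Res→J1 (4), Res→TankB (10), Res→Out (3); capacity 4 + 10 + 3 = 17.
This cut is saturated, so no flow can exceed 17.

17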